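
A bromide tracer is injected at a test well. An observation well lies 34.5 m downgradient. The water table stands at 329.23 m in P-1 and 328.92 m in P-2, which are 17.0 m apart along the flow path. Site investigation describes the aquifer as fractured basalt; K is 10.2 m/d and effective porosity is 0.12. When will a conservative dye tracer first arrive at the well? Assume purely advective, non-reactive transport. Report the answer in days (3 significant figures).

22.3 days

Hydraulic gradient i = (329.23 − 328.92) / 17.0 = 0.31 / 17.0 = 0.01824
q = Ki = 10.2 × 0.01824 = 0.1860 m/d
v_s = q/n_e = 0.1860/0.12 = 1.550 m/d
t = L / v = 34.5 / 1.550 = 22.26 d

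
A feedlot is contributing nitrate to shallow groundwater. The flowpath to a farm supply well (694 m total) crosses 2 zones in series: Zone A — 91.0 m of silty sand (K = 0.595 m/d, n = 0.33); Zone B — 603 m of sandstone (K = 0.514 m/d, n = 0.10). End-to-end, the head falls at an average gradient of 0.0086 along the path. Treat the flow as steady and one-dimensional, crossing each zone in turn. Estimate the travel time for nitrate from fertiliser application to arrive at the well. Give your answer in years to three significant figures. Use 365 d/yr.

Steady 1-D flow in series ⇒ the Darcy flux q is identical in every zone and the zone head losses add (resistances L/K in series).
Σ(L/K) = 91.0/0.595 + 603/0.514 = 152.9 + 1173 = 1326 d
K_eq = L_total / Σ(L/K) = 694 / 1326 = 0.5233 m/d
q = K_eq · i = 0.5233 × 0.0086 = 0.004501 m/d (same in every zone)
Zone A: v = q/n = 0.004501/0.33 = 0.01364 m/d → t_A = 91.0/0.01364 = 6672 d
Zone B: v = q/n = 0.004501/0.10 = 0.04501 m/d → t_B = 603/0.04501 = 13400 d
Total t = 6672 + 13400 = 20070 d
   = 20070 / 365 = 55.0 yr

55.0 years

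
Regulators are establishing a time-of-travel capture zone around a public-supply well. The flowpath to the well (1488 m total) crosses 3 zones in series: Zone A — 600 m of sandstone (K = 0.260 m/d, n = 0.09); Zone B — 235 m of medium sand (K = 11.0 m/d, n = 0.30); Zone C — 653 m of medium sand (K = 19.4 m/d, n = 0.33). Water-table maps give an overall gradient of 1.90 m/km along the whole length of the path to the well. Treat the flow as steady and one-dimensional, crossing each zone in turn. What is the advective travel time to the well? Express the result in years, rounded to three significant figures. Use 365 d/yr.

Steady 1-D flow in series ⇒ the Darcy flux q is identical in every zone and the zone head losses add (resistances L/K in series).
Σ(L/K) = 600/0.260 + 235/11.0 + 653/19.4 = 2308 + 21.36 + 33.66 = 2363 d
K_eq = L_total / Σ(L/K) = 1488 / 2363 = 0.6298 m/d
q = K_eq · i = 0.6298 × 0.0019 = 0.001197 m/d (same in every zone)
Zone A: v = q/n = 0.001197/0.09 = 0.01330 m/d → t_A = 600/0.01330 = 45130 d
Zone B: v = q/n = 0.001197/0.30 = 0.003989 m/d → t_B = 235/0.003989 = 58920 d
Zone C: v = q/n = 0.001197/0.33 = 0.003626 m/d → t_C = 653/0.003626 = 180100 d
Total t = 45130 + 58920 + 180100 = 284100 d
   = 284100 / 365 = 778 yr

778 years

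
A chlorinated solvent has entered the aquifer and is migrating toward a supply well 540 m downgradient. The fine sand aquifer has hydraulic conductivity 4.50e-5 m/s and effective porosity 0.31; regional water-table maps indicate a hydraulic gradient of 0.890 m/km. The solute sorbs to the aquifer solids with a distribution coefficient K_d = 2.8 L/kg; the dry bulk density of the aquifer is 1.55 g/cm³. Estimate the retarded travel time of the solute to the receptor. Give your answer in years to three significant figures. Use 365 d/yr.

K = 4.50e-5 m/s × 86400 s/d = 3.888 m/d
q = Ki = 3.888 × 8.9e-4 = 0.003460 m/d
v = Ki/n = 3.888·8.9e-4/0.31 = 0.01116 m/d
Retardation R = 1 + ρ_b·K_d/n = 1 + 1.55×2.8/0.31 = 15.00
Contaminant velocity v_c = v/R = 0.01116/15.00 = 7.442e-4 m/d
t = L/v_c = 540/7.442e-4 = 725700 d
   = 725700/365 = 1990 yr

1990 years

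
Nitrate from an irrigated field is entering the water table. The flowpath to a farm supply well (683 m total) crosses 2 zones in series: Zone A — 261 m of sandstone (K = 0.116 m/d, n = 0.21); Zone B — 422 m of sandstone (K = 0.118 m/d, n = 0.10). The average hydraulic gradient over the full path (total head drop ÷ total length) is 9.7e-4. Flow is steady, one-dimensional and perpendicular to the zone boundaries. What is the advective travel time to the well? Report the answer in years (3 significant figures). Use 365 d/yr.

Steady 1-D flow in series ⇒ the Darcy flux q is identical in every zone and the zone head losses add (resistances L/K in series).
Σ(L/K) = 261/0.116 + 422/0.118 = 2250 + 3576 = 5826 d
K_eq = L_total / Σ(L/K) = 683 / 5826 = 0.1172 m/d
q = K_eq · i = 0.1172 × 9.7e-4 = 1.137e-4 m/d (same in every zone)
Zone A: v = q/n = 1.137e-4/0.21 = 5.415e-4 m/d → t_A = 261/5.415e-4 = 482000 d
Zone B: v = q/n = 1.137e-4/0.10 = 0.001137 m/d → t_B = 422/0.001137 = 371100 d
Total t = 482000 + 371100 = 853100 d
   = 853100 / 365 = 2340 yr

2340 years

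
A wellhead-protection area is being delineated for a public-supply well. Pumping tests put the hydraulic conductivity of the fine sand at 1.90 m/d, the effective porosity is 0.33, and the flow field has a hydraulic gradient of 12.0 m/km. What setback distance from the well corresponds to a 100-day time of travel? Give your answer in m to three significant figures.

Specific discharge q = 1.90 × 0.012 = 0.02280 m/d
Seepage velocity v = q / n = 0.02280 / 0.33 = 0.06909 m/d
L = v × T = 0.06909 × 100 = 6.909 m

6.91 m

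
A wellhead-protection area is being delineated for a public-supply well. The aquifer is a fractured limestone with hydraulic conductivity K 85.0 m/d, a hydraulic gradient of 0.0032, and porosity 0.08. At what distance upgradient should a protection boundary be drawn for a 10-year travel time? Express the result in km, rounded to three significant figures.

q = Ki = 85.0 × 0.0032 = 0.2720 m/d
v_s = q/n_e = 0.2720/0.08 = 3.400 m/d
T = 10 yr × 365 = 3650 d
L = v × T = 3.400 × 3650 = 12410 m
   = 12.4 km

12.4 km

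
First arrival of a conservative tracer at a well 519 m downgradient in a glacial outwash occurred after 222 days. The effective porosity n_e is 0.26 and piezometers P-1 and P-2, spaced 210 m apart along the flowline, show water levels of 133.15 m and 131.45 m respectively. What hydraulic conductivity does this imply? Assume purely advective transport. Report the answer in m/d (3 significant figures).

Hydraulic gradient i = (133.15 − 131.45) / 210 = 1.70 / 210 = 0.008095
v = L / t = 519 / 222 = 2.338 m/d
K = v · n / i = 2.338 × 0.26 / 0.008095 = 75.1 m/d

75.1 m/d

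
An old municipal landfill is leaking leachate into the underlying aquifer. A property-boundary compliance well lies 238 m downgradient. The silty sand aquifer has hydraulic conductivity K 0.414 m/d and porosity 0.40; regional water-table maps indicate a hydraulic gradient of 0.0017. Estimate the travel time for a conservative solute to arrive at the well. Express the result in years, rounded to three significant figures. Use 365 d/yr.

371 years

q = Ki = 0.414 × 0.0017 = 7.038e-4 m/d
Seepage velocity v = q / n = 7.038e-4 / 0.40 = 0.001759 m/d
t = L / v = 238 / 0.001759 = 135300 d
   = 135300 / 365 = 371 yr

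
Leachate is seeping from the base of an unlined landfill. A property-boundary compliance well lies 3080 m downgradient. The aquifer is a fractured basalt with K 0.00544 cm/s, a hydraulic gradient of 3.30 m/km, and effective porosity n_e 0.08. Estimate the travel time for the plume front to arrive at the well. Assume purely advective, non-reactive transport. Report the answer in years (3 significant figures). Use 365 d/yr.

43.5 years

K = 0.00544 cm/s × 864 = 4.700 m/d
Darcy flux q = K·i = 4.700 × 0.0033 = 0.01551 m/d
v = Ki/n = 4.700·0.0033/0.08 = 0.1939 m/d
t = L / v = 3080 / 0.1939 = 15890 d
   = 15890 / 365 = 43.5 yr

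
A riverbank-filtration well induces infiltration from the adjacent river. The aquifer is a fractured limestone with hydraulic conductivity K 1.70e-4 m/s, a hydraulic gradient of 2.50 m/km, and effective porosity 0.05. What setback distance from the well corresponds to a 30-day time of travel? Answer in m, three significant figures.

22.0 m

K = 1.70e-4 m/s × 86400 s/d = 14.69 m/d
Darcy flux q = K·i = 14.69 × 0.0025 = 0.03672 m/d
v = Ki/n = 14.69·0.0025/0.05 = 0.7344 m/d
L = v × T = 0.7344 × 30 = 22.03 m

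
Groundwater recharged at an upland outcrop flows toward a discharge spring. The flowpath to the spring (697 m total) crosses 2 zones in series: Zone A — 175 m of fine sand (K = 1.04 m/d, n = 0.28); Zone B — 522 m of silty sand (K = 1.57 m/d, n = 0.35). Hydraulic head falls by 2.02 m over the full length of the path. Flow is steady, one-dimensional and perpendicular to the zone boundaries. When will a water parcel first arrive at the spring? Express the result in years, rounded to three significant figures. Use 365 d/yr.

157 years

Steady 1-D flow in series ⇒ the Darcy flux q is identical in every zone and the zone head losses add (resistances L/K in series).
Σ(L/K) = 175/1.04 + 522/1.57 = 168.3 + 332.5 = 500.8 d
q = ΔH / Σ(L/K) = 2.02 / 500.8 = 0.004034 m/d (same in every zone)
Zone A: v = q/n = 0.004034/0.28 = 0.01441 m/d → t_A = 175/0.01441 = 12150 d
Zone B: v = q/n = 0.004034/0.35 = 0.01153 m/d → t_B = 522/0.01153 = 45290 d
Total t = 12150 + 45290 = 57440 d
   = 57440 / 365 = 157 yr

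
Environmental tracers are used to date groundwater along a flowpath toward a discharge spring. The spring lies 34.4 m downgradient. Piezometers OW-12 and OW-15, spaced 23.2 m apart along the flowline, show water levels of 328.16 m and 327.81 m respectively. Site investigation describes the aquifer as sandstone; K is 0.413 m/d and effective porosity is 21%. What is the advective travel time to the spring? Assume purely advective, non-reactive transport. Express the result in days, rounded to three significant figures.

Hydraulic gradient i = (328.16 − 327.81) / 23.2 = 0.35 / 23.2 = 0.01509
Specific discharge q = 0.413 × 0.01509 = 0.006231 m/d
v = Ki/n = 0.413·0.01509/0.21 = 0.02967 m/d
t = L / v = 34.4 / 0.02967 = 1159 d

1160 days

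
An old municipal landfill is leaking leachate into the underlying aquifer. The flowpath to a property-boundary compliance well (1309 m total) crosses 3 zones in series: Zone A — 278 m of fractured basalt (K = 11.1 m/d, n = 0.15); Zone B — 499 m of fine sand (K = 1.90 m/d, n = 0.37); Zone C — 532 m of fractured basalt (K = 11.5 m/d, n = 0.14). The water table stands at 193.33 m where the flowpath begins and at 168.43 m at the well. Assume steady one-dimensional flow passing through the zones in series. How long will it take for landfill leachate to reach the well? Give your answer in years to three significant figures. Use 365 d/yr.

11.1 years

Total head drop ΔH = 193.33 − 168.43 = 24.90 m
Steady 1-D flow in series ⇒ the Darcy flux q is identical in every zone and the zone head losses add (resistances L/K in series).
Σ(L/K) = 278/11.1 + 499/1.90 + 532/11.5 = 25.05 + 262.6 + 46.26 = 333.9 d
q = ΔH / Σ(L/K) = 24.90 / 333.9 = 0.07456 m/d (same in every zone)
Zone A: v = q/n = 0.07456/0.15 = 0.4971 m/d → t_A = 278/0.4971 = 559.2 d
Zone B: v = q/n = 0.07456/0.37 = 0.2015 m/d → t_B = 499/0.2015 = 2476 d
Zone C: v = q/n = 0.07456/0.14 = 0.5326 m/d → t_C = 532/0.5326 = 998.9 d
Total t = 559.2 + 2476 + 998.9 = 4034 d
   = 4034 / 365 = 11.1 yr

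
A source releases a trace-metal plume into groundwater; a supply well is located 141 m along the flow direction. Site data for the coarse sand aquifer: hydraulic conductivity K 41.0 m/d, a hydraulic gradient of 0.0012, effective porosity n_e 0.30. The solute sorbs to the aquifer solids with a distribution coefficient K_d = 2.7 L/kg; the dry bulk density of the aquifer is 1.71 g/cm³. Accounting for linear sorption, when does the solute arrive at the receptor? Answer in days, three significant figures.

Darcy flux q = K·i = 41.0 × 0.0012 = 0.04920 m/d
v = Ki/n = 41.0·0.0012/0.30 = 0.1640 m/d
Retardation R = 1 + ρ_b·K_d/n = 1 + 1.71×2.7/0.30 = 16.39
Contaminant velocity v_c = v/R = 0.1640/16.39 = 0.01001 m/d
t = L/v_c = 141/0.01001 = 14090 d

14100 days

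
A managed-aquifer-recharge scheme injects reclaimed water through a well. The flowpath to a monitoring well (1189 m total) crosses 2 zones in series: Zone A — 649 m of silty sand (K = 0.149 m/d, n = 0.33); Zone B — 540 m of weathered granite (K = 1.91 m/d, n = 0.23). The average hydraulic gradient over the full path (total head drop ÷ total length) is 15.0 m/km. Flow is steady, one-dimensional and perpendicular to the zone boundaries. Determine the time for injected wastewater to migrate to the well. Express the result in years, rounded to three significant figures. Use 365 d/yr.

Steady 1-D flow in series ⇒ the Darcy flux q is identical in every zone and the zone head losses add (resistances L/K in series).
Σ(L/K) = 649/0.149 + 540/1.91 = 4356 + 282.7 = 4638 d
K_eq = L_total / Σ(L/K) = 1189 / 4638 = 0.2563 m/d
q = K_eq · i = 0.2563 × 0.015 = 0.003845 m/d (same in every zone)
Zone A: v = q/n = 0.003845/0.33 = 0.01165 m/d → t_A = 649/0.01165 = 55700 d
Zone B: v = q/n = 0.003845/0.23 = 0.01672 m/d → t_B = 540/0.01672 = 32300 d
Total t = 55700 + 32300 = 88000 d
   = 88000 / 365 = 241 yr

241 years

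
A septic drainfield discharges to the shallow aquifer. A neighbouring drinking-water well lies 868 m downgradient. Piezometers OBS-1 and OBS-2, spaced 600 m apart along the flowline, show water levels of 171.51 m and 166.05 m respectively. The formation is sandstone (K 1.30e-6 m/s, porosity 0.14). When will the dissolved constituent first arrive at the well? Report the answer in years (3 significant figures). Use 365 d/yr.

Hydraulic gradient i = (171.51 − 166.05) / 600 = 5.46 / 600 = 0.009100
K = 1.30e-6 m/s × 86400 s/d = 0.1123 m/d
Darcy flux q = K·i = 0.1123 × 0.009100 = 0.001022 m/d
v_s = q/n_e = 0.001022/0.14 = 0.007301 m/d
t = L / v = 868 / 0.007301 = 118900 d
   = 118900 / 365 = 326 yr

326 years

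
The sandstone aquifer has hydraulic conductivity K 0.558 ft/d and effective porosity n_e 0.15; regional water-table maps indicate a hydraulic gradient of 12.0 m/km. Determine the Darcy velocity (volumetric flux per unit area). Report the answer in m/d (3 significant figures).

0.00204 m/d

K = 0.558 ft/d × 0.3048 = 0.1701 m/d
Specific discharge q = 0.1701 × 0.012 = 0.002041 m/d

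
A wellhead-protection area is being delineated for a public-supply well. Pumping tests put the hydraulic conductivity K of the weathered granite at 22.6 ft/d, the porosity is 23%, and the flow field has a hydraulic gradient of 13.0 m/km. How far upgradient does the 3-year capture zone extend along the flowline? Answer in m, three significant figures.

K = 22.6 ft/d × 0.3048 = 6.888 m/d
q = Ki = 6.888 × 0.013 = 0.08955 m/d
Seepage velocity v = q / n = 0.08955 / 0.23 = 0.3893 m/d
T = 3 yr × 365 = 1095 d
L = v × T = 0.3893 × 1095 = 426.3 m

426 m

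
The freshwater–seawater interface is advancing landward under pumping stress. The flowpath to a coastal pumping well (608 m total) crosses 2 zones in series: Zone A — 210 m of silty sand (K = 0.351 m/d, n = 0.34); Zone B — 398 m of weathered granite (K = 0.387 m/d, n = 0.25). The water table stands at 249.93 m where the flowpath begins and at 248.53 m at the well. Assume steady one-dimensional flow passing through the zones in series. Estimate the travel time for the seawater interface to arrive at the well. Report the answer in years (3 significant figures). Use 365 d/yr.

544 years

Total head drop ΔH = 249.93 − 248.53 = 1.40 m
Steady 1-D flow in series ⇒ the Darcy flux q is identical in every zone and the zone head losses add (resistances L/K in series).
Σ(L/K) = 210/0.351 + 398/0.387 = 598.3 + 1028 = 1627 d
q = ΔH / Σ(L/K) = 1.40 / 1627 = 8.606e-4 m/d (same in every zone)
Zone A: v = q/n = 8.606e-4/0.34 = 0.002531 m/d → t_A = 210/0.002531 = 82960 d
Zone B: v = q/n = 8.606e-4/0.25 = 0.003443 m/d → t_B = 398/0.003443 = 115600 d
Total t = 82960 + 115600 = 198600 d
   = 198600 / 365 = 544 yr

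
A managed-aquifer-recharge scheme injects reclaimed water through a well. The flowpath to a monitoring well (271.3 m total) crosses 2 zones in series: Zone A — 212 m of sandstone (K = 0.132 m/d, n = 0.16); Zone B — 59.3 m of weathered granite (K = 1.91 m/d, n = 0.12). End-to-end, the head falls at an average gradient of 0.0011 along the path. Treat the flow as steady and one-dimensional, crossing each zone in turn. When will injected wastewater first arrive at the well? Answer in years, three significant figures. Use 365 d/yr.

For zones in series the flux q is common to all zones; the equivalent conductivity is the harmonic (thickness-weighted) mean, K_eq = L_total / Σ(L_j/K_j).
Σ(L/K) = 212/0.132 + 59.3/1.91 = 1606 + 31.05 = 1637 d
K_eq = L_total / Σ(L/K) = 271.3 / 1637 = 0.1657 m/d
q = K_eq · i = 0.1657 × 0.0011 = 1.823e-4 m/d (same in every zone)
Zone A: v = q/n = 1.823e-4/0.16 = 0.001139 m/d → t_A = 212/0.001139 = 186100 d
Zone B: v = q/n = 1.823e-4/0.12 = 0.001519 m/d → t_B = 59.3/0.001519 = 39040 d
Total t = 186100 + 39040 = 225100 d
   = 225100 / 365 = 617 yr

617 years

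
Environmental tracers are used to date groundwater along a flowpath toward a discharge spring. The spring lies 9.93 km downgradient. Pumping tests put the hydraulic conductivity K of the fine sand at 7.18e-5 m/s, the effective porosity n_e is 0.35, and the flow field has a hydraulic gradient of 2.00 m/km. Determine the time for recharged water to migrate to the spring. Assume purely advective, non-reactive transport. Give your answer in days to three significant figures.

K = 7.18e-5 m/s × 86400 s/d = 6.204 m/d
q = Ki = 6.204 × 0.0020 = 0.01241 m/d
v_s = q/n_e = 0.01241/0.35 = 0.03545 m/d
L = 9.93 km = 9930 m
t = L / v = 9930 / 0.03545 = 280100 d

280000 days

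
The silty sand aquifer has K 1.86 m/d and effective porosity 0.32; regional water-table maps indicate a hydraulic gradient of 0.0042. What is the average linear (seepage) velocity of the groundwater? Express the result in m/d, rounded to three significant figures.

q = Ki = 1.86 × 0.0042 = 0.007812 m/d
Average linear velocity = 0.007812 / 0.32 = 0.02441 m/d

0.0244 m/d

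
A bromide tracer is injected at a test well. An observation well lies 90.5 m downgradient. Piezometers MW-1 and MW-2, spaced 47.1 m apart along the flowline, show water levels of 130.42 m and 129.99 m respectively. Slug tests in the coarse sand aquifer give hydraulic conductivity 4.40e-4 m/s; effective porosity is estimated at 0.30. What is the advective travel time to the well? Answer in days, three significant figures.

78.2 days

Hydraulic gradient i = (130.42 − 129.99) / 47.1 = 0.43 / 47.1 = 0.009130
K = 4.40e-4 m/s × 86400 s/d = 38.02 m/d
Specific discharge q = 38.02 × 0.009130 = 0.3471 m/d
Average linear velocity = 0.3471 / 0.30 = 1.157 m/d
t = L / v = 90.5 / 1.157 = 78.23 d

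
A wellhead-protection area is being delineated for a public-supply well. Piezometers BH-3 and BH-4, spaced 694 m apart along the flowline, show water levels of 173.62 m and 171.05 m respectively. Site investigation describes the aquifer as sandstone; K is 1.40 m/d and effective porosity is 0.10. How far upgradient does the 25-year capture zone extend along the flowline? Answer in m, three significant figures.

Hydraulic gradient i = (173.62 − 171.05) / 694 = 2.57 / 694 = 0.003703
Specific discharge q = 1.40 × 0.003703 = 0.005184 m/d
Average linear velocity = 0.005184 / 0.10 = 0.05184 m/d
T = 25 yr × 365 = 9125 d
L = v × T = 0.05184 × 9125 = 473.1 m

473 m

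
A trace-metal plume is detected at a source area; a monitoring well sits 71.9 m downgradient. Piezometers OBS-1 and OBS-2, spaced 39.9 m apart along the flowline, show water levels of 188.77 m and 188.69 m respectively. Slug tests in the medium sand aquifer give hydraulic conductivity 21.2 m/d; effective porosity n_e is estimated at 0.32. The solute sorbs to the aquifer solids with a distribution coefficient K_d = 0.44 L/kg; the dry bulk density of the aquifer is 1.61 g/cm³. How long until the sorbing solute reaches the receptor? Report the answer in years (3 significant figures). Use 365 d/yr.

Hydraulic gradient i = (188.77 − 188.69) / 39.9 = 0.08 / 39.9 = 0.002005
q = Ki = 21.2 × 0.002005 = 0.04251 m/d
Average linear velocity = 0.04251 / 0.32 = 0.1328 m/d
Retardation R = 1 + ρ_b·K_d/n = 1 + 1.61×0.44/0.32 = 3.214
Contaminant velocity v_c = v/R = 0.1328/3.214 = 0.04133 m/d
t = L/v_c = 71.9/0.04133 = 1740 d
   = 1740/365 = 4.77 yr

4.77 years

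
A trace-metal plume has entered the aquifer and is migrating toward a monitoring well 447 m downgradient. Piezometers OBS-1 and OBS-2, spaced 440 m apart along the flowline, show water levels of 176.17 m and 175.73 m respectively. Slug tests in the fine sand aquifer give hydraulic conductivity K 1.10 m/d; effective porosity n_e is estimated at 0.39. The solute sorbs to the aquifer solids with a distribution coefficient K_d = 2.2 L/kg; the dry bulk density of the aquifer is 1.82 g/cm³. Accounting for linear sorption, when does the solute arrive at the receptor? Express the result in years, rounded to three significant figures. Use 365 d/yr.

4890 years

Hydraulic gradient i = (176.17 − 175.73) / 440 = 0.44 / 440 = 0.001000
Specific discharge q = 1.10 × 0.001000 = 0.001100 m/d
Seepage velocity v = q / n = 0.001100 / 0.39 = 0.002821 m/d
Retardation R = 1 + ρ_b·K_d/n = 1 + 1.82×2.2/0.39 = 11.27
Contaminant velocity v_c = v/R = 0.002821/11.27 = 2.503e-4 m/d
t = L/v_c = 447/2.503e-4 = 1.786e6 d
   = 1.786e6/365 = 4890 yr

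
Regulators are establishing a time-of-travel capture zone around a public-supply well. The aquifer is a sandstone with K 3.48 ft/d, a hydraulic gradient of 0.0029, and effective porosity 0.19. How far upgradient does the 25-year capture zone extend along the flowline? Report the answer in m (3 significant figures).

K = 3.48 ft/d × 0.3048 = 1.061 m/d
q = Ki = 1.061 × 0.0029 = 0.003076 m/d
v_s = q/n_e = 0.003076/0.19 = 0.01619 m/d
T = 25 yr × 365 = 9125 d
L = v × T = 0.01619 × 9125 = 147.7 m

148 m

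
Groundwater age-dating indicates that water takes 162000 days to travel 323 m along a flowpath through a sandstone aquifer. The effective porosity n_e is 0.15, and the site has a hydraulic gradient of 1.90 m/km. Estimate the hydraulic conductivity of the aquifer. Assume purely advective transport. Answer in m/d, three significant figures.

v = L / t = 323 / 162000 = 0.001994 m/d
K = v · n / i = 0.001994 × 0.15 / 0.0019 = 0.157 m/d

0.157 m/d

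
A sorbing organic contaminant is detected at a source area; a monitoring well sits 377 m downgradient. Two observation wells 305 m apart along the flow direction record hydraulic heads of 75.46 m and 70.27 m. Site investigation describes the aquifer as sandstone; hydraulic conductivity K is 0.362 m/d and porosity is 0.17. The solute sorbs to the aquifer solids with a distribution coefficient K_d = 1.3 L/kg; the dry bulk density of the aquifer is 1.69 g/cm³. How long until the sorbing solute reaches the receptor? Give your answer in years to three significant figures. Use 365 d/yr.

397 years

Hydraulic gradient i = (75.46 − 70.27) / 305 = 5.19 / 305 = 0.01702
Darcy flux q = K·i = 0.362 × 0.01702 = 0.006160 m/d
Seepage velocity v = q / n = 0.006160 / 0.17 = 0.03623 m/d
Retardation R = 1 + ρ_b·K_d/n = 1 + 1.69×1.3/0.17 = 13.92
Contaminant velocity v_c = v/R = 0.03623/13.92 = 0.002602 m/d
t = L/v_c = 377/0.002602 = 144900 d
   = 144900/365 = 397 yr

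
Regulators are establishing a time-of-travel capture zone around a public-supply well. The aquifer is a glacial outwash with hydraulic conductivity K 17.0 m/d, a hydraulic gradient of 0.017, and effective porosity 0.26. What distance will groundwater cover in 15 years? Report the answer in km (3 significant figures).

6.09 km

q = Ki = 17.0 × 0.017 = 0.2890 m/d
v_s = q/n_e = 0.2890/0.26 = 1.112 m/d
T = 15 yr × 365 = 5475 d
L = v × T = 1.112 × 5475 = 6086 m
   = 6.09 km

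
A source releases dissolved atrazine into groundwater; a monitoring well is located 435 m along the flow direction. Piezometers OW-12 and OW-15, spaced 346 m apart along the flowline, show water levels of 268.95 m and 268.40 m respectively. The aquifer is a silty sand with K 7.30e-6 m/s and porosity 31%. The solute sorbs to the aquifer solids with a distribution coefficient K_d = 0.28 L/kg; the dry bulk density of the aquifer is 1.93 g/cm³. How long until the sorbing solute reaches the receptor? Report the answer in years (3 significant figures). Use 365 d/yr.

Hydraulic gradient i = (268.95 − 268.40) / 346 = 0.55 / 346 = 0.001590
K = 7.30e-6 m/s × 86400 s/d = 0.6307 m/d
Specific discharge q = 0.6307 × 0.001590 = 0.001003 m/d
v_s = q/n_e = 0.001003/0.31 = 0.003234 m/d
Retardation R = 1 + ρ_b·K_d/n = 1 + 1.93×0.28/0.31 = 2.743
Contaminant velocity v_c = v/R = 0.003234/2.743 = 0.001179 m/d
t = L/v_c = 435/0.001179 = 369000 d
   = 369000/365 = 1010 yr

1010 years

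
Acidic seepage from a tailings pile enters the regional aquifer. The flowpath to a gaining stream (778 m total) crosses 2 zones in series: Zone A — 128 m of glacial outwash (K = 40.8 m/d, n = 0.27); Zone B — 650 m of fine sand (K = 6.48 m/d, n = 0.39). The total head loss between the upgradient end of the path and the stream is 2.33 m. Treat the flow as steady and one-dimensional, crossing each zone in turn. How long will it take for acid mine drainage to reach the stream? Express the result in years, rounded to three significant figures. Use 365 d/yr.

35.0 years

Continuity: the same q passes through each zone, so ΔH = q·Σ(L_j/K_j) — the zones act as resistances in series.
Σ(L/K) = 128/40.8 + 650/6.48 = 3.137 + 100.3 = 103.4 d
q = ΔH / Σ(L/K) = 2.33 / 103.4 = 0.02252 m/d (same in every zone)
Zone A: v = q/n = 0.02252/0.27 = 0.08342 m/d → t_A = 128/0.08342 = 1534 d
Zone B: v = q/n = 0.02252/0.39 = 0.05775 m/d → t_B = 650/0.05775 = 11250 d
Total t = 1534 + 11250 = 12790 d
   = 12790 / 365 = 35.0 yr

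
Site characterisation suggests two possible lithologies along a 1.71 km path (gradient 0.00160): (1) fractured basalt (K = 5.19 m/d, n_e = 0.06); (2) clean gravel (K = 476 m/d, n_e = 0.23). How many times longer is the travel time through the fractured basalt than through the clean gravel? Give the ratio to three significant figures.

Unit 1 (fractured basalt): v = 5.19×0.0016/0.06 = 0.1384 m/d, t = 1710/0.1384 = 12360 d
Unit 2 (clean gravel): v = 476×0.0016/0.23 = 3.311 m/d, t = 1710/3.311 = 516.4 d
t(fractured basalt) / t(clean gravel) = 12360/516.4 = 23.9

23.9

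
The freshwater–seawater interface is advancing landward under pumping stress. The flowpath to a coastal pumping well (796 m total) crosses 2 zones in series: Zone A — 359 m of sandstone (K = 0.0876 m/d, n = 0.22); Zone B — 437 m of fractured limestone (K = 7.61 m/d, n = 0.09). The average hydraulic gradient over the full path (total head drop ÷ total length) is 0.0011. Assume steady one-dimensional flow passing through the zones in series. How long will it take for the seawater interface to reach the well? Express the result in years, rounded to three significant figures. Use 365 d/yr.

Continuity: the same q passes through each zone, so ΔH = q·Σ(L_j/K_j) — the zones act as resistances in series.
Σ(L/K) = 359/0.0876 + 437/7.61 = 4098 + 57.42 = 4156 d
K_eq = L_total / Σ(L/K) = 796 / 4156 = 0.1915 m/d
q = K_eq · i = 0.1915 × 0.0011 = 2.107e-4 m/d (same in every zone)
Zone A: v = q/n = 2.107e-4/0.22 = 9.577e-4 m/d → t_A = 359/9.577e-4 = 374800 d
Zone B: v = q/n = 2.107e-4/0.09 = 0.002341 m/d → t_B = 437/0.002341 = 186700 d
Total t = 374800 + 186700 = 561500 d
   = 561500 / 365 = 1540 yr

1540 years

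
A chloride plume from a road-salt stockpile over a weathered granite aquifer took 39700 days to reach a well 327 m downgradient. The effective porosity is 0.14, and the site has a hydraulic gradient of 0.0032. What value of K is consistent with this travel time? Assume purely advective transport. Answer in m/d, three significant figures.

0.360 m/d

v = L / t = 327 / 39700 = 0.008237 m/d
K = v · n / i = 0.008237 × 0.14 / 0.0032 = 0.360 m/d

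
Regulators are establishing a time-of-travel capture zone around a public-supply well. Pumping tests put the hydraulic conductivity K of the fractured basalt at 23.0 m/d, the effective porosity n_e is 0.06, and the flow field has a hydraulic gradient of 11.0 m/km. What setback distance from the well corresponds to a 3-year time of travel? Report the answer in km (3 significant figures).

4.62 km

Specific discharge q = 23.0 × 0.011 = 0.2530 m/d
Seepage velocity v = q / n = 0.2530 / 0.06 = 4.217 m/d
T = 3 yr × 365 = 1095 d
L = v × T = 4.217 × 1095 = 4617 m
   = 4.62 km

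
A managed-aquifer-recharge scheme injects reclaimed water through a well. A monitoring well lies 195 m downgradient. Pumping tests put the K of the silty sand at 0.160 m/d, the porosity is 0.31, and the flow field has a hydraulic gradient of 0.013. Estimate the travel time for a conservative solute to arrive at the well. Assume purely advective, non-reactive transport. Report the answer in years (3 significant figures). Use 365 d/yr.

q = Ki = 0.160 × 0.013 = 0.002080 m/d
Seepage velocity v = q / n = 0.002080 / 0.31 = 0.006710 m/d
t = L / v = 195 / 0.006710 = 29060 d
   = 29060 / 365 = 79.6 yr

79.6 years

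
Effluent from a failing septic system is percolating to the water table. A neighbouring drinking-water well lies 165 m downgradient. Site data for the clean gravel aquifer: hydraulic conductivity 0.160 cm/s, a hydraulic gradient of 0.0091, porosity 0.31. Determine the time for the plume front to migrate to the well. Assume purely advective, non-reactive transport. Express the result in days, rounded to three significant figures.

K = 0.160 cm/s × 864 = 138.2 m/d
q = Ki = 138.2 × 0.0091 = 1.258 m/d
Seepage velocity v = q / n = 1.258 / 0.31 = 4.058 m/d
t = L / v = 165 / 4.058 = 40.66 d

40.7 days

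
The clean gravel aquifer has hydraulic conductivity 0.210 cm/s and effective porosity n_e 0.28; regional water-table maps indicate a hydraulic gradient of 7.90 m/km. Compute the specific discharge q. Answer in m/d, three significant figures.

1.43 m/d

K = 0.210 cm/s × 864 = 181.4 m/d
Darcy flux q = K·i = 181.4 × 0.0079 = 1.433 m/d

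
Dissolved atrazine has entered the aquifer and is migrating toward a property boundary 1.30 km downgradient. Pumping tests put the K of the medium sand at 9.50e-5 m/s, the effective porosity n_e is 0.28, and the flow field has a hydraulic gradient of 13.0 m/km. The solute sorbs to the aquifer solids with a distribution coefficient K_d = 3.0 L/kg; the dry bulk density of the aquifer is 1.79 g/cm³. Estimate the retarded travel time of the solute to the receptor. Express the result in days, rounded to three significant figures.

68800 days

K = 9.50e-5 m/s × 86400 s/d = 8.208 m/d
Darcy flux q = K·i = 8.208 × 0.013 = 0.1067 m/d
Average linear velocity = 0.1067 / 0.28 = 0.3811 m/d
Retardation R = 1 + ρ_b·K_d/n = 1 + 1.79×3.0/0.28 = 20.18
Contaminant velocity v_c = v/R = 0.3811/20.18 = 0.01889 m/d
L = 1.30 km = 1300 m
t = L/v_c = 1300/0.01889 = 68840 d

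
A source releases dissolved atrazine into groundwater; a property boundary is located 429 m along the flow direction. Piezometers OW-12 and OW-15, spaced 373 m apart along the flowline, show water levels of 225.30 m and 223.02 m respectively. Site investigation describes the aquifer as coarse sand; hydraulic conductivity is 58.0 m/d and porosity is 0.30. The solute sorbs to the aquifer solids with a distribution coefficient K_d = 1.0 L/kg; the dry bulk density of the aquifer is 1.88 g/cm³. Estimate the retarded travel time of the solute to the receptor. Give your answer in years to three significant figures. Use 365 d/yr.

Hydraulic gradient i = (225.30 − 223.02) / 373 = 2.28 / 373 = 0.006113
Darcy flux q = K·i = 58.0 × 0.006113 = 0.3545 m/d
Seepage velocity v = q / n = 0.3545 / 0.30 = 1.182 m/d
Retardation R = 1 + ρ_b·K_d/n = 1 + 1.88×1.0/0.30 = 7.267
Contaminant velocity v_c = v/R = 1.182/7.267 = 0.1626 m/d
t = L/v_c = 429/0.1626 = 2638 d
   = 2638/365 = 7.23 yr

7.23 years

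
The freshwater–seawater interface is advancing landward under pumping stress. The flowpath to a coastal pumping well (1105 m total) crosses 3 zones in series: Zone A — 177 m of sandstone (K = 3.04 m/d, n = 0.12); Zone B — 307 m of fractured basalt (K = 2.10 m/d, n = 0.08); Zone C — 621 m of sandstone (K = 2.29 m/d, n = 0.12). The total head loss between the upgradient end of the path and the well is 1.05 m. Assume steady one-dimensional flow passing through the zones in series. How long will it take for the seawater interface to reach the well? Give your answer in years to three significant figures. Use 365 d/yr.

Steady 1-D flow in series ⇒ the Darcy flux q is identical in every zone and the zone head losses add (resistances L/K in series).
Σ(L/K) = 177/3.04 + 307/2.10 + 621/2.29 = 58.22 + 146.2 + 271.2 = 475.6 d
q = ΔH / Σ(L/K) = 1.05 / 475.6 = 0.002208 m/d (same in every zone)
Zone A: v = q/n = 0.002208/0.12 = 0.01840 m/d → t_A = 177/0.01840 = 9621 d
Zone B: v = q/n = 0.002208/0.08 = 0.02760 m/d → t_B = 307/0.02760 = 11120 d
Zone C: v = q/n = 0.002208/0.12 = 0.01840 m/d → t_C = 621/0.01840 = 33750 d
Total t = 9621 + 11120 + 33750 = 54500 d
   = 54500 / 365 = 149 yr

149 years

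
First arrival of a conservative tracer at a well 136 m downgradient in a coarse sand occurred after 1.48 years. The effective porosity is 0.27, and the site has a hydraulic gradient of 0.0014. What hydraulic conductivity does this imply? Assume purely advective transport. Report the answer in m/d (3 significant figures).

t = 1.48 years = 540.2 d
v = L / t = 136 / 540.2 = 0.2518 m/d
K = v · n / i = 0.2518 × 0.27 / 0.0014 = 48.6 m/d

48.6 m/d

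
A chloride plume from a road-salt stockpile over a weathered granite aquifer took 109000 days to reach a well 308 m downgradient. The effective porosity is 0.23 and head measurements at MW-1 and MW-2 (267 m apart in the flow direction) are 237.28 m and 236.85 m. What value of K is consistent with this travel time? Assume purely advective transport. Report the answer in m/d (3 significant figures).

0.404 m/d

Hydraulic gradient i = (237.28 − 236.85) / 267 = 0.43 / 267 = 0.001610
v = L / t = 308 / 109000 = 0.002826 m/d
K = v · n / i = 0.002826 × 0.23 / 0.001610 = 0.404 m/d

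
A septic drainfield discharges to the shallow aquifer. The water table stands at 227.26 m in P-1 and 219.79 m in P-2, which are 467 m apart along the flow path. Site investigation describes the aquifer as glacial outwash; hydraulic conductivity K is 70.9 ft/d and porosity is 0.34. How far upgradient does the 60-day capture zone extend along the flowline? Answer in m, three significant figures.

61.0 m

Hydraulic gradient i = (227.26 − 219.79) / 467 = 7.47 / 467 = 0.01600
K = 70.9 ft/d × 0.3048 = 21.61 m/d
Specific discharge q = 21.61 × 0.01600 = 0.3457 m/d
Average linear velocity = 0.3457 / 0.34 = 1.017 m/d
L = v × T = 1.017 × 60 = 61.00 m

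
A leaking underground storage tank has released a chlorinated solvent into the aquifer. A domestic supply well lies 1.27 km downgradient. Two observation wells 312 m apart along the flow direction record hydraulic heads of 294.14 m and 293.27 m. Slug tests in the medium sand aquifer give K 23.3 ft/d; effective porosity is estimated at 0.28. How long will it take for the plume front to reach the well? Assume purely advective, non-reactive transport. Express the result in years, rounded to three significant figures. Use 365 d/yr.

Hydraulic gradient i = (294.14 − 293.27) / 312 = 0.87 / 312 = 0.002788
K = 23.3 ft/d × 0.3048 = 7.102 m/d
Specific discharge q = 7.102 × 0.002788 = 0.01980 m/d
v_s = q/n_e = 0.01980/0.28 = 0.07073 m/d
L = 1.27 km = 1270 m
t = L / v = 1270 / 0.07073 = 17960 d
   = 17960 / 365 = 49.2 yr

49.2 years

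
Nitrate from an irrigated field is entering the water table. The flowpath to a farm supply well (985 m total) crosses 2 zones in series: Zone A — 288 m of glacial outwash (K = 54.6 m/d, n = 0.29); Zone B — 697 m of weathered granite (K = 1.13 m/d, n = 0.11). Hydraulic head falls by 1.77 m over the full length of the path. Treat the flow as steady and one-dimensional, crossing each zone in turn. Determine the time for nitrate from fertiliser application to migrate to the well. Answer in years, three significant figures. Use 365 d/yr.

154 years

Continuity: the same q passes through each zone, so ΔH = q·Σ(L_j/K_j) — the zones act as resistances in series.
Σ(L/K) = 288/54.6 + 697/1.13 = 5.275 + 616.8 = 622.1 d
q = ΔH / Σ(L/K) = 1.77 / 622.1 = 0.002845 m/d (same in every zone)
Zone A: v = q/n = 0.002845/0.29 = 0.009811 m/d → t_A = 288/0.009811 = 29350 d
Zone B: v = q/n = 0.002845/0.11 = 0.02587 m/d → t_B = 697/0.02587 = 26950 d
Total t = 29350 + 26950 = 56300 d
   = 56300 / 365 = 154 yr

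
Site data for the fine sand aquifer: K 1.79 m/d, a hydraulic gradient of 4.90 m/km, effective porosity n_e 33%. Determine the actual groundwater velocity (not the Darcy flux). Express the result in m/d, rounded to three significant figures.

0.0266 m/d

Darcy flux q = K·i = 1.79 × 0.0049 = 0.008771 m/d
Average linear velocity = 0.008771 / 0.33 = 0.02658 m/d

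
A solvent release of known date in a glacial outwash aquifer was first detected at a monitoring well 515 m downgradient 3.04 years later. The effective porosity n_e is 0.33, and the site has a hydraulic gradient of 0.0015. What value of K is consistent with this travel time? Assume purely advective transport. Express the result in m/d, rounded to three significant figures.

t = 3.04 years = 1110 d
v = L / t = 515 / 1110 = 0.4641 m/d
K = v · n / i = 0.4641 × 0.33 / 0.0015 = 102 m/d

102 m/d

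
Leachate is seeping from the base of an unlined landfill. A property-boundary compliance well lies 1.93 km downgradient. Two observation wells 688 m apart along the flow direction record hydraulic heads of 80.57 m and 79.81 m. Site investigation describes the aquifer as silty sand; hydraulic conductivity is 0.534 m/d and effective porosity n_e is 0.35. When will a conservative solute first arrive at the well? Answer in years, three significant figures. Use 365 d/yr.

3140 years

Hydraulic gradient i = (80.57 − 79.81) / 688 = 0.76 / 688 = 0.001105
q = Ki = 0.534 × 0.001105 = 5.899e-4 m/d
Average linear velocity = 5.899e-4 / 0.35 = 0.001685 m/d
L = 1.93 km = 1930 m
t = L / v = 1930 / 0.001685 = 1.145e6 d
   = 1.145e6 / 365 = 3140 yr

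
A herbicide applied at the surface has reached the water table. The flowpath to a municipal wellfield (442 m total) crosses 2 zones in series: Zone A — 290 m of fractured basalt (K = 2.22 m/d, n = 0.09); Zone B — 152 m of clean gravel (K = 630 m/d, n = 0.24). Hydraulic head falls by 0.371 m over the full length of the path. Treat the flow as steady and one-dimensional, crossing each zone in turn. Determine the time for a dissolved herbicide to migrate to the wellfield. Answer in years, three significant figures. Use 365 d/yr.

Steady 1-D flow in series ⇒ the Darcy flux q is identical in every zone and the zone head losses add (resistances L/K in series).
Σ(L/K) = 290/2.22 + 152/630 = 130.6 + 0.2413 = 130.9 d
q = ΔH / Σ(L/K) = 0.371 / 130.9 = 0.002835 m/d (same in every zone)
Zone A: v = q/n = 0.002835/0.09 = 0.03150 m/d → t_A = 290/0.03150 = 9207 d
Zone B: v = q/n = 0.002835/0.24 = 0.01181 m/d → t_B = 152/0.01181 = 12870 d
Total t = 9207 + 12870 = 22080 d
   = 22080 / 365 = 60.5 yr

60.5 years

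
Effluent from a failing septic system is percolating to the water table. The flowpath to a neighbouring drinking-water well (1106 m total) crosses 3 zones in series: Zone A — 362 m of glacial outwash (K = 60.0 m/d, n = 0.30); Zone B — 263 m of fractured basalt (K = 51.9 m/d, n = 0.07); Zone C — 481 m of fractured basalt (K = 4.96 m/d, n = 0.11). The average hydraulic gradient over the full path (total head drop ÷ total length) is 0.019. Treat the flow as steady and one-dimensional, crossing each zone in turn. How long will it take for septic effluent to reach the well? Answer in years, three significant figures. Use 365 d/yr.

For zones in series the flux q is common to all zones; the equivalent conductivity is the harmonic (thickness-weighted) mean, K_eq = L_total / Σ(L_j/K_j).
Σ(L/K) = 362/60.0 + 263/51.9 + 481/4.96 = 6.033 + 5.067 + 96.98 = 108.1 d
K_eq = L_total / Σ(L/K) = 1106 / 108.1 = 10.23 m/d
q = K_eq · i = 10.23 × 0.019 = 0.1944 m/d (same in every zone)
Zone A: v = q/n = 0.1944/0.30 = 0.6481 m/d → t_A = 362/0.6481 = 558.5 d
Zone B: v = q/n = 0.1944/0.07 = 2.778 m/d → t_B = 263/2.778 = 94.68 d
Zone C: v = q/n = 0.1944/0.11 = 1.768 m/d → t_C = 481/1.768 = 272.1 d
Total t = 558.5 + 94.68 + 272.1 = 925.3 d
   = 925.3 / 365 = 2.54 yr

2.54 years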